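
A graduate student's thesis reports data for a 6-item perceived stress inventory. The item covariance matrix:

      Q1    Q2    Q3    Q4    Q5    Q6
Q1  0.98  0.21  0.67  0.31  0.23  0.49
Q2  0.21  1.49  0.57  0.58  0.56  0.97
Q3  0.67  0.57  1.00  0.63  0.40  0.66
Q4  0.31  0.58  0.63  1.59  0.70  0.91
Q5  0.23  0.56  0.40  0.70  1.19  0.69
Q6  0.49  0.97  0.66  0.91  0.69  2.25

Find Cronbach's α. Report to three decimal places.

Cronbach's α = 0.802

sum of item variances = 0.98 + 1.49 + 1.00 + 1.59 + 1.19 + 2.25 = 8.50
Sum of off-diagonal covariances = 8.58
σ²_total = 8.50 + 2 × 8.58 = 25.66
α = (k/(k−1))·(1 − sum of item variances/σ²_total) = (6/5)·(1 − 8.50/25.66) = 0.802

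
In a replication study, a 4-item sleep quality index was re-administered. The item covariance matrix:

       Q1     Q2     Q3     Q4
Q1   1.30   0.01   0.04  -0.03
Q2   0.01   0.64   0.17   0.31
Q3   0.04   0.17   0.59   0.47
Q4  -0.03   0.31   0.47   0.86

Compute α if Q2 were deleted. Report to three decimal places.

α = 0.388

Remaining items: Q1, Q3, Q4 (k = 3).
Σσ²ᵢ = 1.30 + 0.59 + 0.86 = 2.75
Var(T) = 2.75 + 2 × 0.48 = 3.71
α (item deleted) = (3/2)·(1 − 2.75/3.71) = 0.388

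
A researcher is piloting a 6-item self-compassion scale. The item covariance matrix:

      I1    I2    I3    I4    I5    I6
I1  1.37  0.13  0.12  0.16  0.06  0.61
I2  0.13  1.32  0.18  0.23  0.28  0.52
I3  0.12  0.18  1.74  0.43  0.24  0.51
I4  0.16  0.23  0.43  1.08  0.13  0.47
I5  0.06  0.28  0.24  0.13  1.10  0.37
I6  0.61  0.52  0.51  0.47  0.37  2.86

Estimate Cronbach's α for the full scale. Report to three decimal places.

Σσ²ᵢ = 1.37 + 1.32 + 1.74 + 1.08 + 1.10 + 2.86 = 9.47
Sum of off-diagonal covariances = 4.44
Var(T) = 9.47 + 2 × 4.44 = 18.35
α = (k/(k−1))·(1 − Σσ²ᵢ/Var(T)) = (6/5)·(1 − 9.47/18.35) = 0.581

α = 0.581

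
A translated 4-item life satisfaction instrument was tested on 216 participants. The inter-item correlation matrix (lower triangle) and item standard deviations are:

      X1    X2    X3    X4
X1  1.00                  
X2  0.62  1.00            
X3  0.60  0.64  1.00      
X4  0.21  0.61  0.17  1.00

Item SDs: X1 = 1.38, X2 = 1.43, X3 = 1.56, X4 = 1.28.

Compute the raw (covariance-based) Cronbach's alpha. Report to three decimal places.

α = 0.787

Σσ²ᵢ = 1.38² + 1.43² + 1.56² + 1.28² = 8.0213
Covariances σ_ij = r_ij · s_i · s_j:
  σ(X1,X2) = 0.62 × 1.38 × 1.43 = 1.2235
  σ(X1,X3) = 0.60 × 1.38 × 1.56 = 1.2917
  σ(X1,X4) = 0.21 × 1.38 × 1.28 = 0.3709
  σ(X2,X3) = 0.64 × 1.43 × 1.56 = 1.4277
  σ(X2,X4) = 0.61 × 1.43 × 1.28 = 1.1165
  σ(X3,X4) = 0.17 × 1.56 × 1.28 = 0.3395
σ²_T = Σσ²ᵢ + 2·Σσ_ij = 8.0213 + 2 × 5.7698 = 19.5609
α = (4/3)·(1 − 8.0213/19.5609) = 0.787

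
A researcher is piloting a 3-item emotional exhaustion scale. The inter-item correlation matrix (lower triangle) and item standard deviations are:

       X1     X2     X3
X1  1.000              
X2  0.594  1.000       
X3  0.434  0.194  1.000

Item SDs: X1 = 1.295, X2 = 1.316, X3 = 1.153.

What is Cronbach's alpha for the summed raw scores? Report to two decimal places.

Σσ²ᵢ = 1.295² + 1.316² + 1.153² = 4.7383
Covariances σ_ij = r_ij · s_i · s_j:
  σ(X1,X2) = 0.594 × 1.295 × 1.316 = 1.0123
  σ(X1,X3) = 0.434 × 1.295 × 1.153 = 0.6480
  σ(X2,X3) = 0.194 × 1.316 × 1.153 = 0.2944
σ²_T = Σσ²ᵢ + 2·Σσ_ij = 4.7383 + 2 × 1.9547 = 8.6477
α = (3/2)·(1 − 4.7383/8.6477) = 0.68

Cronbach's alpha = 0.68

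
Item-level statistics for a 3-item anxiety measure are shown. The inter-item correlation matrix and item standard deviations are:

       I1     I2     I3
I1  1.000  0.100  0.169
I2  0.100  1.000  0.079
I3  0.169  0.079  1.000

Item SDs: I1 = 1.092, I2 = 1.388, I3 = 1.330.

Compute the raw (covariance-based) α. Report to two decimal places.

Σσ²ᵢ = 1.092² + 1.388² + 1.330² = 4.8879
Covariances σ_ij = r_ij · s_i · s_j:
  σ(I1,I2) = 0.100 × 1.092 × 1.388 = 0.1516
  σ(I1,I3) = 0.169 × 1.092 × 1.330 = 0.2454
  σ(I2,I3) = 0.079 × 1.388 × 1.330 = 0.1458
σ²_T = Σσ²ᵢ + 2·Σσ_ij = 4.8879 + 2 × 0.5428 = 5.9735
α = (3/2)·(1 − 4.8879/5.9735) = 0.27

α = 0.27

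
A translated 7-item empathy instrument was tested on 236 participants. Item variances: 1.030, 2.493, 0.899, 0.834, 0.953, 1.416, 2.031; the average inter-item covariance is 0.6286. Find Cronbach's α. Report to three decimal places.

α = 0.854

ΣVar(i) = 1.030 + 2.493 + 0.899 + 0.834 + 0.953 + 1.416 + 2.031 = 9.656
Sum of the 21 distinct covariances = 21 × 0.6286 = 13.2006
total variance = ΣVar(i) + 2·Σcov = 9.656 + 2 × 13.2006 = 36.0572
α = (7/6)·(1 − 9.656/36.0572) = 0.854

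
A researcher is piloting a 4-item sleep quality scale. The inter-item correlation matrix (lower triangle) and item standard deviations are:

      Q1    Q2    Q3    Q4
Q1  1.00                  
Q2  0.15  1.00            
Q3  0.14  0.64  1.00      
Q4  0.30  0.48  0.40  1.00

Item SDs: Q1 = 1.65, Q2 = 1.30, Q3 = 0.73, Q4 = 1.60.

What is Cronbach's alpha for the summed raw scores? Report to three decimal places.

Cronbach's alpha = 0.629

Σσ²ᵢ = 1.65² + 1.30² + 0.73² + 1.60² = 7.5054
Covariances σ_ij = r_ij · s_i · s_j:
  σ(Q1,Q2) = 0.15 × 1.65 × 1.30 = 0.3217
  σ(Q1,Q3) = 0.14 × 1.65 × 0.73 = 0.1686
  σ(Q1,Q4) = 0.30 × 1.65 × 1.60 = 0.7920
  σ(Q2,Q3) = 0.64 × 1.30 × 0.73 = 0.6074
  σ(Q2,Q4) = 0.48 × 1.30 × 1.60 = 0.9984
  σ(Q3,Q4) = 0.40 × 0.73 × 1.60 = 0.4672
σ²_T = Σσ²ᵢ + 2·Σσ_ij = 7.5054 + 2 × 3.3553 = 14.2160
α = (4/3)·(1 − 7.5054/14.2160) = 0.629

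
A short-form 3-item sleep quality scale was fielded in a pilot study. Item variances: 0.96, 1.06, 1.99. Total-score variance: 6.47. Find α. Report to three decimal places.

α = 0.570

Σσ²ᵢ = 0.96 + 1.06 + 1.99 = 4.01
α = (k/(k−1))·(1 − Σσ²ᵢ/σ²_total) = (3/2)·(1 − 4.01/6.47) = 0.570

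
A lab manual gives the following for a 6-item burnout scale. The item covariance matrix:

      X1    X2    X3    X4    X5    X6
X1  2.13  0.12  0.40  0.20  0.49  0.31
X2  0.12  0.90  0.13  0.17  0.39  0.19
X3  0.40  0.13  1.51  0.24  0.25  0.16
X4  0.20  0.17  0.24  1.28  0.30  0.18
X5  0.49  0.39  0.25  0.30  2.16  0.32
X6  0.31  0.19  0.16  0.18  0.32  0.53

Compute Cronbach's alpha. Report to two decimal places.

Cronbach's alpha = 0.57

Σσ²ᵢ = 2.13 + 0.90 + 1.51 + 1.28 + 2.16 + 0.53 = 8.51
Σ_{i<j} σ_ij = 3.85
σ²_T = 8.51 + 2 × 3.85 = 16.21
α = (k/(k−1))·(1 − Σσ²ᵢ/σ²_T) = (6/5)·(1 − 8.51/16.21) = 0.57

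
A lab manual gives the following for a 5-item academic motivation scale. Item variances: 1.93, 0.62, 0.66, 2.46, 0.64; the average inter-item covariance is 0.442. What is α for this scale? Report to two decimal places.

α = 0.73

ΣVar(i) = 1.93 + 0.62 + 0.66 + 2.46 + 0.64 = 6.31
Sum of the 10 distinct covariances = 10 × 0.442 = 4.420
total variance = ΣVar(i) + 2·Σcov = 6.31 + 2 × 4.420 = 15.150
α = (5/4)·(1 − 6.31/15.150) = 0.73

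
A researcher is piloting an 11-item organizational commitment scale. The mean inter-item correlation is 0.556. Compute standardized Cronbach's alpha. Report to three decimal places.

standardized Cronbach's alpha = 0.932

Standardized α = k·r̄ / (1 + (k−1)·r̄) = 11 × 0.556 / (1 + 10 × 0.556)
  = 6.1160 / 6.5600 = 0.932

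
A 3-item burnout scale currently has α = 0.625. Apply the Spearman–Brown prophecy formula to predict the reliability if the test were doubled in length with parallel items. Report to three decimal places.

Length factor m = 2
α' = m·α / (1 + (m−1)·α)
   = 2 × 0.625 / (1 + (2 − 1) × 0.625)
   = 1.2500 / 1.6250 = 0.769

predicted reliability = 0.769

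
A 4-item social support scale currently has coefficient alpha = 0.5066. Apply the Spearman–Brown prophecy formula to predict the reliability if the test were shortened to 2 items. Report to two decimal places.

Length factor m = 2/4 = 0.5000
α' = m·α / (1 − (1−m)·α)
   = 2/4 × 0.5066 / (1 − (1 − 2/4) × 0.5066)
   = 0.2533 / 0.7467 = 0.34

predicted reliability = 0.34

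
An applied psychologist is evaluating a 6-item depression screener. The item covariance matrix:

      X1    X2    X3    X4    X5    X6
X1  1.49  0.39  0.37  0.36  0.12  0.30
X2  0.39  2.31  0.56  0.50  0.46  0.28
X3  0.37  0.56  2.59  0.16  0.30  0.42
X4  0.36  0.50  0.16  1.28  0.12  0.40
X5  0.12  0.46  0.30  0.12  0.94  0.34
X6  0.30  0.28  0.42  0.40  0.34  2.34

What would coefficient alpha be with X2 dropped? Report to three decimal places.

coefficient alpha = 0.501

Remaining items: X1, X3, X4, X5, X6 (k = 5).
ΣVar(i) = 1.49 + 2.59 + 1.28 + 0.94 + 2.34 = 8.64
Var(T) = 8.64 + 2 × 2.89 = 14.42
α (item deleted) = (5/4)·(1 − 8.64/14.42) = 0.501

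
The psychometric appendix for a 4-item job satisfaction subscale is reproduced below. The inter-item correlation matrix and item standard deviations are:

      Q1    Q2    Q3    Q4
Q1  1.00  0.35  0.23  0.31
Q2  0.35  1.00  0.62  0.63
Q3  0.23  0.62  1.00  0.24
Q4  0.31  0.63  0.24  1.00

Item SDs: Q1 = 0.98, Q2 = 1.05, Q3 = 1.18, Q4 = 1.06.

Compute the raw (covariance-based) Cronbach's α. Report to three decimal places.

Cronbach's α = 0.724

Σσ²ᵢ = 0.98² + 1.05² + 1.18² + 1.06² = 4.5789
Covariances σ_ij = r_ij · s_i · s_j:
  σ(Q1,Q2) = 0.35 × 0.98 × 1.05 = 0.3601
  σ(Q1,Q3) = 0.23 × 0.98 × 1.18 = 0.2660
  σ(Q1,Q4) = 0.31 × 0.98 × 1.06 = 0.3220
  σ(Q2,Q3) = 0.62 × 1.05 × 1.18 = 0.7682
  σ(Q2,Q4) = 0.63 × 1.05 × 1.06 = 0.7012
  σ(Q3,Q4) = 0.24 × 1.18 × 1.06 = 0.3002
σ²_T = Σσ²ᵢ + 2·Σσ_ij = 4.5789 + 2 × 2.7177 = 10.0143
α = (4/3)·(1 − 4.5789/10.0143) = 0.724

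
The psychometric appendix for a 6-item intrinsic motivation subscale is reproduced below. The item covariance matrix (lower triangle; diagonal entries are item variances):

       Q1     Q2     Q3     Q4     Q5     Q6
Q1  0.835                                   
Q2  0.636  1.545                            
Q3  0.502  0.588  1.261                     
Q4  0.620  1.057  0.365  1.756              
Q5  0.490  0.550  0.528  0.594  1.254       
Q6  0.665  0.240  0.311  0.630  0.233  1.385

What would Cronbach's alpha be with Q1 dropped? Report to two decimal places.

Remaining items: Q2, Q3, Q4, Q5, Q6 (k = 5).
Σσᵢ² = 1.545 + 1.261 + 1.756 + 1.254 + 1.385 = 7.201
total variance = 7.201 + 2 × 5.096 = 17.393
α (item deleted) = (5/4)·(1 − 7.201/17.393) = 0.73

α = 0.73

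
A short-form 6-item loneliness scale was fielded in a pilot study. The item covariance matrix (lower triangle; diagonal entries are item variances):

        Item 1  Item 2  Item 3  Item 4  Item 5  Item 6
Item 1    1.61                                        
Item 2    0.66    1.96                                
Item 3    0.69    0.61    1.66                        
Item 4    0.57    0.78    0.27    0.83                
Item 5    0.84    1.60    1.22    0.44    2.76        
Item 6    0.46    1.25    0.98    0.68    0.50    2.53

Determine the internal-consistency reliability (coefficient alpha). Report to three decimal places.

Σσ²ᵢ = 1.61 + 1.96 + 1.66 + 0.83 + 2.76 + 2.53 = 11.35
Σ_{i<j} σ_ij = 11.55
σ²_T = 11.35 + 2 × 11.55 = 34.45
α = (k/(k−1))·(1 − Σσ²ᵢ/σ²_T) = (6/5)·(1 − 11.35/34.45) = 0.805

α = 0.805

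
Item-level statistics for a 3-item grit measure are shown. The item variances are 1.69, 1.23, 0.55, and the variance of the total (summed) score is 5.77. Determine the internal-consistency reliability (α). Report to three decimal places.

α = 0.598

ΣVar(i) = 1.69 + 1.23 + 0.55 = 3.47
α = (k/(k−1))·(1 − ΣVar(i)/σ²_total) = (3/2)·(1 − 3.47/5.77) = 0.598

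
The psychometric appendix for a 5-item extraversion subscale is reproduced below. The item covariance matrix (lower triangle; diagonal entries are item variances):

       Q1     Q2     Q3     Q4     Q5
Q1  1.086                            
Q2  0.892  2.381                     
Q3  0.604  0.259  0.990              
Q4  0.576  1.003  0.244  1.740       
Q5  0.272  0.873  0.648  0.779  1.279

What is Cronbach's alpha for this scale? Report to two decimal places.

ΣVar(i) = 1.086 + 2.381 + 0.990 + 1.740 + 1.279 = 7.476
Sum of off-diagonal covariances = 6.150
σ²_T = 7.476 + 2 × 6.150 = 19.776
α = (k/(k−1))·(1 − ΣVar(i)/σ²_T) = (5/4)·(1 − 7.476/19.776) = 0.78

α = 0.78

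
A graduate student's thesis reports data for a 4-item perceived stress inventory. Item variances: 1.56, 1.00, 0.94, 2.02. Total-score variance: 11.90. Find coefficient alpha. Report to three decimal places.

Σσᵢ² = 1.56 + 1.00 + 0.94 + 2.02 = 5.52
α = (k/(k−1))·(1 − Σσᵢ²/σ²_total) = (4/3)·(1 − 5.52/11.90) = 0.715

coefficient alpha = 0.715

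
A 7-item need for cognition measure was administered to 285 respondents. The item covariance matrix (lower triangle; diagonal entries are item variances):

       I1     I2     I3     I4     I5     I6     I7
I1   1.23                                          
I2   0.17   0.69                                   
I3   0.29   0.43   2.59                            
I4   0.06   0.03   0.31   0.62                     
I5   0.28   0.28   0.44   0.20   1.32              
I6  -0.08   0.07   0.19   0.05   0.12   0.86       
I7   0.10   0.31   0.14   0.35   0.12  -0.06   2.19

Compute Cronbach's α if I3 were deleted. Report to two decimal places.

Remaining items: I1, I2, I4, I5, I6, I7 (k = 6).
sum of item variances = 1.23 + 0.69 + 0.62 + 1.32 + 0.86 + 2.19 = 6.91
Var(T) = 6.91 + 2 × 2.00 = 10.91
α (item deleted) = (6/5)·(1 − 6.91/10.91) = 0.44

α = 0.44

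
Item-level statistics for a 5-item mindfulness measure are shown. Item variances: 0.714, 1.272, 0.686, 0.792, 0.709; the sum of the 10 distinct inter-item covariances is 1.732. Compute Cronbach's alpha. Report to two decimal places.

α = 0.57

Σσ²ᵢ = 0.714 + 1.272 + 0.686 + 0.792 + 0.709 = 4.173
Sum of distinct covariances = 1.732
σ²_total = Σσ²ᵢ + 2·Σcov = 4.173 + 2 × 1.732 = 7.637
α = (5/4)·(1 − 4.173/7.637) = 0.57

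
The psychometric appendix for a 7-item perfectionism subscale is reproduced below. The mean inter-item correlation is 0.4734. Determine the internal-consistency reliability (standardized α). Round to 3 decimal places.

α = 0.863

Standardized α = k·r̄ / (1 + (k−1)·r̄) = 7 × 0.4734 / (1 + 6 × 0.4734)
  = 3.3138 / 3.8404 = 0.863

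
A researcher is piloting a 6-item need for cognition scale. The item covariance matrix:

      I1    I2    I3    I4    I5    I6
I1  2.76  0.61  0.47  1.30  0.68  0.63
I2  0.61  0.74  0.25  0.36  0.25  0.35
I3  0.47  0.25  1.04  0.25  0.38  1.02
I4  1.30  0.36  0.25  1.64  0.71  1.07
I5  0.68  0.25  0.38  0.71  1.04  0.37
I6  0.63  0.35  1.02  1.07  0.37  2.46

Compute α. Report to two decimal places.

Σσᵢ² = 2.76 + 0.74 + 1.04 + 1.64 + 1.04 + 2.46 = 9.68
Sum of off-diagonal covariances = 8.70
total variance = 9.68 + 2 × 8.70 = 27.08
α = (k/(k−1))·(1 − Σσᵢ²/total variance) = (6/5)·(1 − 9.68/27.08) = 0.77

α = 0.77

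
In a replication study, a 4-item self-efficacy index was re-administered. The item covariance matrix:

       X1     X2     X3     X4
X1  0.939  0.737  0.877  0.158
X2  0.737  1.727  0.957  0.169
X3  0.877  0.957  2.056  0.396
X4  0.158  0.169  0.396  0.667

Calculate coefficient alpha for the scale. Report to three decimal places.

coefficient alpha = 0.733

Σσᵢ² = 0.939 + 1.727 + 2.056 + 0.667 = 5.389
Sum of the distinct covariances = 3.294
Var(T) = 5.389 + 2 × 3.294 = 11.977
α = (k/(k−1))·(1 − Σσᵢ²/Var(T)) = (4/3)·(1 − 5.389/11.977) = 0.733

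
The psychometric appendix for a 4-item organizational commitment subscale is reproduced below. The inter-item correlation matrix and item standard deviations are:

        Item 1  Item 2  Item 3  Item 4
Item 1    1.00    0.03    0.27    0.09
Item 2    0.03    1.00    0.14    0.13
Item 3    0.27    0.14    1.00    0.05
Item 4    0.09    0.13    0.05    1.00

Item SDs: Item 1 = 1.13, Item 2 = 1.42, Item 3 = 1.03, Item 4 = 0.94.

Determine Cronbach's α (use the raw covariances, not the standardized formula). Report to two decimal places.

Cronbach's α = 0.34

Σσ²ᵢ = 1.13² + 1.42² + 1.03² + 0.94² = 5.2378
Covariances σ_ij = r_ij · s_i · s_j:
  σ(Item 1,Item 2) = 0.03 × 1.13 × 1.42 = 0.0481
  σ(Item 1,Item 3) = 0.27 × 1.13 × 1.03 = 0.3143
  σ(Item 1,Item 4) = 0.09 × 1.13 × 0.94 = 0.0956
  σ(Item 2,Item 3) = 0.14 × 1.42 × 1.03 = 0.2048
  σ(Item 2,Item 4) = 0.13 × 1.42 × 0.94 = 0.1735
  σ(Item 3,Item 4) = 0.05 × 1.03 × 0.94 = 0.0484
σ²_T = Σσ²ᵢ + 2·Σσ_ij = 5.2378 + 2 × 0.8847 = 7.0072
α = (4/3)·(1 − 5.2378/7.0072) = 0.34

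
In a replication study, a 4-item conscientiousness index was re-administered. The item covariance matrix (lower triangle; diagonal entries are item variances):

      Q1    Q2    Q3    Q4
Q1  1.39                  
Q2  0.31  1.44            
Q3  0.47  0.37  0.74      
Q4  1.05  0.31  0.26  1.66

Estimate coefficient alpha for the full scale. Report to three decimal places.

coefficient alpha = 0.686

sum of item variances = 1.39 + 1.44 + 0.74 + 1.66 = 5.23
Sum of off-diagonal covariances = 2.77
total variance = 5.23 + 2 × 2.77 = 10.77
α = (k/(k−1))·(1 − sum of item variances/total variance) = (4/3)·(1 − 5.23/10.77) = 0.686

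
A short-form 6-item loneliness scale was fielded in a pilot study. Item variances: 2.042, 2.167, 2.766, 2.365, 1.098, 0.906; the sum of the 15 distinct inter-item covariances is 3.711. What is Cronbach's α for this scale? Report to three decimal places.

α = 0.475

ΣVar(i) = 2.042 + 2.167 + 2.766 + 2.365 + 1.098 + 0.906 = 11.344
Sum of distinct covariances = 3.711
total variance = ΣVar(i) + 2·Σcov = 11.344 + 2 × 3.711 = 18.766
α = (6/5)·(1 − 11.344/18.766) = 0.475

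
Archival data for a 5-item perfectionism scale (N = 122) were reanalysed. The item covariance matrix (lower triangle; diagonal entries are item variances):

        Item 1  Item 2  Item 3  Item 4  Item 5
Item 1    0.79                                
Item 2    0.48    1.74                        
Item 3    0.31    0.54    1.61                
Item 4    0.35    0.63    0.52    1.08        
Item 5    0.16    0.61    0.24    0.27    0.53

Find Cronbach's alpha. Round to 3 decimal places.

ΣVar(i) = 0.79 + 1.74 + 1.61 + 1.08 + 0.53 = 5.75
Sum of the distinct covariances = 4.11
total variance = 5.75 + 2 × 4.11 = 13.97
α = (k/(k−1))·(1 − ΣVar(i)/total variance) = (5/4)·(1 − 5.75/13.97) = 0.736

α = 0.736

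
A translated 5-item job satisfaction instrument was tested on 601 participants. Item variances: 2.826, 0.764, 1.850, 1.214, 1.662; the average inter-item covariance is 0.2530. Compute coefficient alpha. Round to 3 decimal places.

sum of item variances = 2.826 + 0.764 + 1.850 + 1.214 + 1.662 = 8.316
Sum of the 10 distinct covariances = 10 × 0.2530 = 2.5300
σ²_total = sum of item variances + 2·Σcov = 8.316 + 2 × 2.5300 = 13.3760
α = (5/4)·(1 − 8.316/13.3760) = 0.473

α = 0.473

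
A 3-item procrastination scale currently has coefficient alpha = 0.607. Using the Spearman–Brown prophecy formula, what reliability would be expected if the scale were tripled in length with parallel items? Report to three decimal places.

Length factor m = 3
α' = m·α / (1 + (m−1)·α)
   = 3 × 0.607 / (1 + (3 − 1) × 0.607)
   = 1.8210 / 2.2140 = 0.822

predicted reliability = 0.822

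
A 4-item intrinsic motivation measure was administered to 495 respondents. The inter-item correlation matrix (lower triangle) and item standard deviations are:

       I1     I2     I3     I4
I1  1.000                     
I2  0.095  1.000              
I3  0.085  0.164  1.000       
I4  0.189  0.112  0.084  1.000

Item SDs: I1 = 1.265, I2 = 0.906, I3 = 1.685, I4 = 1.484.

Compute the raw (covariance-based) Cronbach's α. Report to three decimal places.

Σσ²ᵢ = 1.265² + 0.906² + 1.685² + 1.484² = 7.4625
Covariances σ_ij = r_ij · s_i · s_j:
  σ(I1,I2) = 0.095 × 1.265 × 0.906 = 0.1089
  σ(I1,I3) = 0.085 × 1.265 × 1.685 = 0.1812
  σ(I1,I4) = 0.189 × 1.265 × 1.484 = 0.3548
  σ(I2,I3) = 0.164 × 0.906 × 1.685 = 0.2504
  σ(I2,I4) = 0.112 × 0.906 × 1.484 = 0.1506
  σ(I3,I4) = 0.084 × 1.685 × 1.484 = 0.2100
σ²_T = Σσ²ᵢ + 2·Σσ_ij = 7.4625 + 2 × 1.2559 = 9.9743
α = (4/3)·(1 − 7.4625/9.9743) = 0.336

α = 0.336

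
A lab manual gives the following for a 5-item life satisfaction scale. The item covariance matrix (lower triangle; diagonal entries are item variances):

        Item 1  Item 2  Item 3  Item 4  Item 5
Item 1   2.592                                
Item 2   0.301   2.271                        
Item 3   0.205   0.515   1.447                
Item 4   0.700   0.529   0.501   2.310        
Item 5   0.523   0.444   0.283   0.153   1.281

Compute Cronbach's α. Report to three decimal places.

Cronbach's α = 0.570

Σσ²ᵢ = 2.592 + 2.271 + 1.447 + 2.310 + 1.281 = 9.901
Σ_{i<j} σ_ij = 4.154
σ²_T = 9.901 + 2 × 4.154 = 18.209
α = (k/(k−1))·(1 − Σσ²ᵢ/σ²_T) = (5/4)·(1 − 9.901/18.209) = 0.570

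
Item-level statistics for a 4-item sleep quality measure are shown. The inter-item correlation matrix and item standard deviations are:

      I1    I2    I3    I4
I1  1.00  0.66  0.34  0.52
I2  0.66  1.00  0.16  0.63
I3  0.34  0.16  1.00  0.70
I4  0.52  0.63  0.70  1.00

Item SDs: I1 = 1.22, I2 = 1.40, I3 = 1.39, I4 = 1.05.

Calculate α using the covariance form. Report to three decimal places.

Σσ²ᵢ = 1.22² + 1.40² + 1.39² + 1.05² = 6.4830
Covariances σ_ij = r_ij · s_i · s_j:
  σ(I1,I2) = 0.66 × 1.22 × 1.40 = 1.1273
  σ(I1,I3) = 0.34 × 1.22 × 1.39 = 0.5766
  σ(I1,I4) = 0.52 × 1.22 × 1.05 = 0.6661
  σ(I2,I3) = 0.16 × 1.40 × 1.39 = 0.3114
  σ(I2,I4) = 0.63 × 1.40 × 1.05 = 0.9261
  σ(I3,I4) = 0.70 × 1.39 × 1.05 = 1.0216
σ²_T = Σσ²ᵢ + 2·Σσ_ij = 6.4830 + 2 × 4.6291 = 15.7412
α = (4/3)·(1 − 6.4830/15.7412) = 0.784

α = 0.784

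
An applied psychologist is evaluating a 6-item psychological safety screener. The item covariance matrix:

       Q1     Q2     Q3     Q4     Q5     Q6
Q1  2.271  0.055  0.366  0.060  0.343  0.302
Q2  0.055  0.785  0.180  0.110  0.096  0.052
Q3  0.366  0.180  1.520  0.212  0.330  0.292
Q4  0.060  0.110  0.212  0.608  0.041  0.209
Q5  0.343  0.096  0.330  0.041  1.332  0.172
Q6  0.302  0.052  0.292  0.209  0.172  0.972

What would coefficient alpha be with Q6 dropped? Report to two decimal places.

Remaining items: Q1, Q2, Q3, Q4, Q5 (k = 5).
ΣVar(i) = 2.271 + 0.785 + 1.520 + 0.608 + 1.332 = 6.516
σ²_total = 6.516 + 2 × 1.793 = 10.102
α (item deleted) = (5/4)·(1 − 6.516/10.102) = 0.44

coefficient alpha = 0.44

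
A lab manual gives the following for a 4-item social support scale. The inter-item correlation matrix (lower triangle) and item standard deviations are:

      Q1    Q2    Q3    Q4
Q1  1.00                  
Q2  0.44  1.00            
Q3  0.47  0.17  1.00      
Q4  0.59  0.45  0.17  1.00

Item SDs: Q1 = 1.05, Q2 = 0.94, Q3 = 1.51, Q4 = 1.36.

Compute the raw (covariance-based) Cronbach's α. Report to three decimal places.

Σσ²ᵢ = 1.05² + 0.94² + 1.51² + 1.36² = 6.1158
Covariances σ_ij = r_ij · s_i · s_j:
  σ(Q1,Q2) = 0.44 × 1.05 × 0.94 = 0.4343
  σ(Q1,Q3) = 0.47 × 1.05 × 1.51 = 0.7452
  σ(Q1,Q4) = 0.59 × 1.05 × 1.36 = 0.8425
  σ(Q2,Q3) = 0.17 × 0.94 × 1.51 = 0.2413
  σ(Q2,Q4) = 0.45 × 0.94 × 1.36 = 0.5753
  σ(Q3,Q4) = 0.17 × 1.51 × 1.36 = 0.3491
σ²_T = Σσ²ᵢ + 2·Σσ_ij = 6.1158 + 2 × 3.1877 = 12.4912
α = (4/3)·(1 − 6.1158/12.4912) = 0.681

Cronbach's α = 0.681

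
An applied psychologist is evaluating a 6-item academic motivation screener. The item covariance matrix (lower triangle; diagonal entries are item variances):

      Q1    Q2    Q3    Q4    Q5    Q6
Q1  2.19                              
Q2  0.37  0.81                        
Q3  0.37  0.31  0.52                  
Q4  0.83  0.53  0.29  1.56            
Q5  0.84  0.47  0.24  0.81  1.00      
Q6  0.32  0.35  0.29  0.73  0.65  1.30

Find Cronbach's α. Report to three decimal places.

Cronbach's α = 0.801

Σσ²ᵢ = 2.19 + 0.81 + 0.52 + 1.56 + 1.00 + 1.30 = 7.38
Sum of off-diagonal covariances = 7.40
Var(T) = 7.38 + 2 × 7.40 = 22.18
α = (k/(k−1))·(1 − Σσ²ᵢ/Var(T)) = (6/5)·(1 − 7.38/22.18) = 0.801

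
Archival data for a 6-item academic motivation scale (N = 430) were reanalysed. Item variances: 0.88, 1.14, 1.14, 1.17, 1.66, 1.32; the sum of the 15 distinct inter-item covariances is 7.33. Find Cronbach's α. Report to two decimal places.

sum of item variances = 0.88 + 1.14 + 1.14 + 1.17 + 1.66 + 1.32 = 7.31
Sum of distinct covariances = 7.33
Var(T) = sum of item variances + 2·Σcov = 7.31 + 2 × 7.33 = 21.97
α = (6/5)·(1 − 7.31/21.97) = 0.80

α = 0.80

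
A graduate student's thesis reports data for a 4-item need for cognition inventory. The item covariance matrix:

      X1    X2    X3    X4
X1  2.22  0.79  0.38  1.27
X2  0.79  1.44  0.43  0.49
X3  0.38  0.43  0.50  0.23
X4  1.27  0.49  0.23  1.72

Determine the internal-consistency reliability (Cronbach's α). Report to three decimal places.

Cronbach's α = 0.733

sum of item variances = 2.22 + 1.44 + 0.50 + 1.72 = 5.88
Sum of the distinct covariances = 3.59
total variance = 5.88 + 2 × 3.59 = 13.06
α = (k/(k−1))·(1 − sum of item variances/total variance) = (4/3)·(1 − 5.88/13.06) = 0.733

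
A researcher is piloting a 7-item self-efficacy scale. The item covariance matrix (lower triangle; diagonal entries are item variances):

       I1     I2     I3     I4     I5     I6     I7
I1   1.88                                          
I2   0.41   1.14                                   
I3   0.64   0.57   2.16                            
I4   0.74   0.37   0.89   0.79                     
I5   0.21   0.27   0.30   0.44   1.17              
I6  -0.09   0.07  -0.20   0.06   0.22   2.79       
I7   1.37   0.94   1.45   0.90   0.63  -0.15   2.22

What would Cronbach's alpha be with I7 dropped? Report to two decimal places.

Remaining items: I1, I2, I3, I4, I5, I6 (k = 6).
Σσ²ᵢ = 1.88 + 1.14 + 2.16 + 0.79 + 1.17 + 2.79 = 9.93
σ²_total = 9.93 + 2 × 4.90 = 19.73
α (item deleted) = (6/5)·(1 − 9.93/19.73) = 0.60

Cronbach's alpha = 0.60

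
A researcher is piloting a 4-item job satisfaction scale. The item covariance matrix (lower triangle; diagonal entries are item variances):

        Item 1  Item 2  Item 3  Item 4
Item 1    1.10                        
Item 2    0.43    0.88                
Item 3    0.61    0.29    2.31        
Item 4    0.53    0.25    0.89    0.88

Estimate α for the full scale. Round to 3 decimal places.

α = 0.716

Σσ²ᵢ = 1.10 + 0.88 + 2.31 + 0.88 = 5.17
Sum of off-diagonal covariances = 3.00
σ²_total = 5.17 + 2 × 3.00 = 11.17
α = (k/(k−1))·(1 − Σσ²ᵢ/σ²_total) = (4/3)·(1 − 5.17/11.17) = 0.716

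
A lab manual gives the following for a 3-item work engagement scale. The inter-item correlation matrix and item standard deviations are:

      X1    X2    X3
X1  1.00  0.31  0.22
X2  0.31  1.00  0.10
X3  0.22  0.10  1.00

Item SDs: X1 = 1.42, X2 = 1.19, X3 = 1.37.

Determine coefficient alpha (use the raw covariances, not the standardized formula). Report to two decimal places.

α = 0.44

Σσ²ᵢ = 1.42² + 1.19² + 1.37² = 5.3094
Covariances σ_ij = r_ij · s_i · s_j:
  σ(X1,X2) = 0.31 × 1.42 × 1.19 = 0.5238
  σ(X1,X3) = 0.22 × 1.42 × 1.37 = 0.4280
  σ(X2,X3) = 0.10 × 1.19 × 1.37 = 0.1630
σ²_T = Σσ²ᵢ + 2·Σσ_ij = 5.3094 + 2 × 1.1148 = 7.5390
α = (3/2)·(1 − 5.3094/7.5390) = 0.44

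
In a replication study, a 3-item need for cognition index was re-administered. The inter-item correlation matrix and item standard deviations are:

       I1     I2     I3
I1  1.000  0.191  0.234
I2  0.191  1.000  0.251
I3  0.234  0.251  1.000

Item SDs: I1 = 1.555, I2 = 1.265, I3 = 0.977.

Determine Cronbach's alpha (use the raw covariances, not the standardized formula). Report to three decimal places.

Cronbach's alpha = 0.443

Σσ²ᵢ = 1.555² + 1.265² + 0.977² = 4.9728
Covariances σ_ij = r_ij · s_i · s_j:
  σ(I1,I2) = 0.191 × 1.555 × 1.265 = 0.3757
  σ(I1,I3) = 0.234 × 1.555 × 0.977 = 0.3555
  σ(I2,I3) = 0.251 × 1.265 × 0.977 = 0.3102
σ²_T = Σσ²ᵢ + 2·Σσ_ij = 4.9728 + 2 × 1.0414 = 7.0556
α = (3/2)·(1 − 4.9728/7.0556) = 0.443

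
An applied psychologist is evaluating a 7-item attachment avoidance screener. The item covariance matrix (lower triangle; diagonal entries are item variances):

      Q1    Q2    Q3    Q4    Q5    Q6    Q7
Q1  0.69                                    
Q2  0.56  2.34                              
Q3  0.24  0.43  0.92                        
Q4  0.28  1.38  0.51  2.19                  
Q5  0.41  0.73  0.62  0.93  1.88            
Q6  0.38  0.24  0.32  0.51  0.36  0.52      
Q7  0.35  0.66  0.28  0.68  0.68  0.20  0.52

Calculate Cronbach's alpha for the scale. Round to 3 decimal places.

Cronbach's alpha = 0.821

Σσ²ᵢ = 0.69 + 2.34 + 0.92 + 2.19 + 1.88 + 0.52 + 0.52 = 9.06
Sum of off-diagonal covariances = 10.75
σ²_T = 9.06 + 2 × 10.75 = 30.56
α = (k/(k−1))·(1 − Σσ²ᵢ/σ²_T) = (7/6)·(1 − 9.06/30.56) = 0.821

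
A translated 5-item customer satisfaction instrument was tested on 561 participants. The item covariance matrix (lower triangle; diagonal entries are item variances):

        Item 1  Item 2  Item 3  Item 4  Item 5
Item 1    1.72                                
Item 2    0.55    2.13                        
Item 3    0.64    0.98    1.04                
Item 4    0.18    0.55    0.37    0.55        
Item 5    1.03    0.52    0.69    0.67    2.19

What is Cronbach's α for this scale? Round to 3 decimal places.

Σσ²ᵢ = 1.72 + 2.13 + 1.04 + 0.55 + 2.19 = 7.63
Σ_{i<j} σ_ij = 6.18
σ²_T = 7.63 + 2 × 6.18 = 19.99
α = (k/(k−1))·(1 − Σσ²ᵢ/σ²_T) = (5/4)·(1 − 7.63/19.99) = 0.773

Cronbach's α = 0.773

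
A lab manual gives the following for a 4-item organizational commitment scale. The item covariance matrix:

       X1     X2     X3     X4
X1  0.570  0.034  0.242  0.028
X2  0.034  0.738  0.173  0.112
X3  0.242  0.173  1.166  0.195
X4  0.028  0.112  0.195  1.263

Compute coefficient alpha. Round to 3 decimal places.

α = 0.394

Σσ²ᵢ = 0.570 + 0.738 + 1.166 + 1.263 = 3.737
Sum of the distinct covariances = 0.784
σ²_T = 3.737 + 2 × 0.784 = 5.305
α = (k/(k−1))·(1 − Σσ²ᵢ/σ²_T) = (4/3)·(1 − 3.737/5.305) = 0.394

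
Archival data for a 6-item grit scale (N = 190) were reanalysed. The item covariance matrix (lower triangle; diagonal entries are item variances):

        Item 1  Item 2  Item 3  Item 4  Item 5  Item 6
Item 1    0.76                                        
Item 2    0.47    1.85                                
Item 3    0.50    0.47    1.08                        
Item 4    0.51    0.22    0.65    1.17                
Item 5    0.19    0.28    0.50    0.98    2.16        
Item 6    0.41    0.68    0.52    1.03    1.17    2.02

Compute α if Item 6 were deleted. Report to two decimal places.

α = 0.72

Remaining items: Item 1, Item 2, Item 3, Item 4, Item 5 (k = 5).
Σσᵢ² = 0.76 + 1.85 + 1.08 + 1.17 + 2.16 = 7.02
Var(T) = 7.02 + 2 × 4.77 = 16.56
α (item deleted) = (5/4)·(1 − 7.02/16.56) = 0.72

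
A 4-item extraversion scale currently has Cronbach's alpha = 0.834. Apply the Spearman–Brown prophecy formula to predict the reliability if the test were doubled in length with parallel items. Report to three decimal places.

Length factor m = 2
α' = m·α / (1 + (m−1)·α)
   = 2 × 0.834 / (1 + (2 − 1) × 0.834)
   = 1.6680 / 1.8340 = 0.909

predicted reliability = 0.909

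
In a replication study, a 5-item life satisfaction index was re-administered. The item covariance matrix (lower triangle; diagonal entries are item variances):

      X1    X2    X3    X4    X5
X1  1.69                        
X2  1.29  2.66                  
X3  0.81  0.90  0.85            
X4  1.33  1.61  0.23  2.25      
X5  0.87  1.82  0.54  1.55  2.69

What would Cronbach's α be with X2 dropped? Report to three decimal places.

Remaining items: X1, X3, X4, X5 (k = 4).
Σσᵢ² = 1.69 + 0.85 + 2.25 + 2.69 = 7.48
total variance = 7.48 + 2 × 5.33 = 18.14
α (item deleted) = (4/3)·(1 − 7.48/18.14) = 0.784

α = 0.784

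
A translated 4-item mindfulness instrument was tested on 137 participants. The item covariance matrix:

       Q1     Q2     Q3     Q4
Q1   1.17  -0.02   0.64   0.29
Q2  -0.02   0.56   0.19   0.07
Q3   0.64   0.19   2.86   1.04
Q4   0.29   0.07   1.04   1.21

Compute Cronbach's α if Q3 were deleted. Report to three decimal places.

α = 0.282

Remaining items: Q1, Q2, Q4 (k = 3).
Σσᵢ² = 1.17 + 0.56 + 1.21 = 2.94
total variance = 2.94 + 2 × 0.34 = 3.62
α (item deleted) = (3/2)·(1 − 2.94/3.62) = 0.282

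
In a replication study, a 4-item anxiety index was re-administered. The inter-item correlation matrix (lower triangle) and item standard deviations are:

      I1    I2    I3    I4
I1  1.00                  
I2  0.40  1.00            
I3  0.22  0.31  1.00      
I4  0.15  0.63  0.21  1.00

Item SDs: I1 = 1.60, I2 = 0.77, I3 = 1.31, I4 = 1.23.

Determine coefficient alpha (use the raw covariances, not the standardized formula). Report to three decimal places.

Σσ²ᵢ = 1.60² + 0.77² + 1.31² + 1.23² = 6.3819
Covariances σ_ij = r_ij · s_i · s_j:
  σ(I1,I2) = 0.40 × 1.60 × 0.77 = 0.4928
  σ(I1,I3) = 0.22 × 1.60 × 1.31 = 0.4611
  σ(I1,I4) = 0.15 × 1.60 × 1.23 = 0.2952
  σ(I2,I3) = 0.31 × 0.77 × 1.31 = 0.3127
  σ(I2,I4) = 0.63 × 0.77 × 1.23 = 0.5967
  σ(I3,I4) = 0.21 × 1.31 × 1.23 = 0.3384
σ²_T = Σσ²ᵢ + 2·Σσ_ij = 6.3819 + 2 × 2.4969 = 11.3757
α = (4/3)·(1 − 6.3819/11.3757) = 0.585

coefficient alpha = 0.585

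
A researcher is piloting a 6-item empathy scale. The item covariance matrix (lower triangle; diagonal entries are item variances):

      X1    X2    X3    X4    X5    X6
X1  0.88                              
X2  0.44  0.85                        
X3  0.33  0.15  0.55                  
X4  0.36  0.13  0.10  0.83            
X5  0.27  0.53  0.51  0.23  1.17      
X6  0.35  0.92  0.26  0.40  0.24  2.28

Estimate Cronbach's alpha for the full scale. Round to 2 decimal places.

Cronbach's alpha = 0.74

ΣVar(i) = 0.88 + 0.85 + 0.55 + 0.83 + 1.17 + 2.28 = 6.56
Sum of the distinct covariances = 5.22
σ²_T = 6.56 + 2 × 5.22 = 17.00
α = (k/(k−1))·(1 − ΣVar(i)/σ²_T) = (6/5)·(1 − 6.56/17.00) = 0.74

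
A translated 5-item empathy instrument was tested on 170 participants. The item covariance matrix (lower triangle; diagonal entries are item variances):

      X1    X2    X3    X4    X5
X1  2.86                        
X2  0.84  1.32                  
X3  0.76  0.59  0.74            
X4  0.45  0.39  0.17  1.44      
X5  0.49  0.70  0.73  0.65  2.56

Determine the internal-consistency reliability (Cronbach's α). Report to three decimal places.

α = 0.705

Σσ²ᵢ = 2.86 + 1.32 + 0.74 + 1.44 + 2.56 = 8.92
Sum of the distinct covariances = 5.77
σ²_total = 8.92 + 2 × 5.77 = 20.46
α = (k/(k−1))·(1 − Σσ²ᵢ/σ²_total) = (5/4)·(1 − 8.92/20.46) = 0.705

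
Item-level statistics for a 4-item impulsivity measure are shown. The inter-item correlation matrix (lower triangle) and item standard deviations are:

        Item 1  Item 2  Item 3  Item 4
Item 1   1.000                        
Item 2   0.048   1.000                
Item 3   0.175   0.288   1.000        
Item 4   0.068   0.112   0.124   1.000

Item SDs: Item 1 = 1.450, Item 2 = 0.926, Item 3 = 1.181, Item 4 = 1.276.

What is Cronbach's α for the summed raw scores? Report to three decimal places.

Cronbach's α = 0.364

Σσ²ᵢ = 1.450² + 0.926² + 1.181² + 1.276² = 5.9829
Covariances σ_ij = r_ij · s_i · s_j:
  σ(Item 1,Item 2) = 0.048 × 1.450 × 0.926 = 0.0644
  σ(Item 1,Item 3) = 0.175 × 1.450 × 1.181 = 0.2997
  σ(Item 1,Item 4) = 0.068 × 1.450 × 1.276 = 0.1258
  σ(Item 2,Item 3) = 0.288 × 0.926 × 1.181 = 0.3150
  σ(Item 2,Item 4) = 0.112 × 0.926 × 1.276 = 0.1323
  σ(Item 3,Item 4) = 0.124 × 1.181 × 1.276 = 0.1869
σ²_T = Σσ²ᵢ + 2·Σσ_ij = 5.9829 + 2 × 1.1241 = 8.2311
α = (4/3)·(1 − 5.9829/8.2311) = 0.364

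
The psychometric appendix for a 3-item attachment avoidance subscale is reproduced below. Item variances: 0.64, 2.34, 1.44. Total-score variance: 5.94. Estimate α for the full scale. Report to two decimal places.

Σσᵢ² = 0.64 + 2.34 + 1.44 = 4.42
α = (k/(k−1))·(1 − Σσᵢ²/σ²_total) = (3/2)·(1 − 4.42/5.94) = 0.38

α = 0.38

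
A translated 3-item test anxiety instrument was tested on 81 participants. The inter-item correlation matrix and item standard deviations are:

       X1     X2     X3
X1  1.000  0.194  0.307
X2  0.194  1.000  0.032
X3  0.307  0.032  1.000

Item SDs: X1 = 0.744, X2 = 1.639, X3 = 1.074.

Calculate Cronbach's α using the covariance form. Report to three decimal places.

α = 0.295

Σσ²ᵢ = 0.744² + 1.639² + 1.074² = 4.3933
Covariances σ_ij = r_ij · s_i · s_j:
  σ(X1,X2) = 0.194 × 0.744 × 1.639 = 0.2366
  σ(X1,X3) = 0.307 × 0.744 × 1.074 = 0.2453
  σ(X2,X3) = 0.032 × 1.639 × 1.074 = 0.0563
σ²_T = Σσ²ᵢ + 2·Σσ_ij = 4.3933 + 2 × 0.5382 = 5.4697
α = (3/2)·(1 − 4.3933/5.4697) = 0.295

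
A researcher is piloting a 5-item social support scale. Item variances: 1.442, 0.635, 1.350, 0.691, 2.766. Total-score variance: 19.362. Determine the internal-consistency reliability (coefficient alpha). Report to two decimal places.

α = 0.81

Σσ²ᵢ = 1.442 + 0.635 + 1.350 + 0.691 + 2.766 = 6.884
α = (k/(k−1))·(1 − Σσ²ᵢ/σ²_total) = (5/4)·(1 − 6.884/19.362) = 0.81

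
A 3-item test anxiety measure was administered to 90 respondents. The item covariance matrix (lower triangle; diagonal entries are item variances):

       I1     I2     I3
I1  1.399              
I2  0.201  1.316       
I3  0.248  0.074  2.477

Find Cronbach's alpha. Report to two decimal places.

Cronbach's alpha = 0.25

Σσᵢ² = 1.399 + 1.316 + 2.477 = 5.192
Sum of the distinct covariances = 0.523
σ²_T = 5.192 + 2 × 0.523 = 6.238
α = (k/(k−1))·(1 − Σσᵢ²/σ²_T) = (3/2)·(1 − 5.192/6.238) = 0.25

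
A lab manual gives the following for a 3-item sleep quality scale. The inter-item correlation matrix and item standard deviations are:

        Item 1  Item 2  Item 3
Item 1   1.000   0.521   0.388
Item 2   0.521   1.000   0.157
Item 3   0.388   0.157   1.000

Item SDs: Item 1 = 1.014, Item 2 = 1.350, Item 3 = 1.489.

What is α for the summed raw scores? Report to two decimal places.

Σσ²ᵢ = 1.014² + 1.350² + 1.489² = 5.0678
Covariances σ_ij = r_ij · s_i · s_j:
  σ(Item 1,Item 2) = 0.521 × 1.014 × 1.350 = 0.7132
  σ(Item 1,Item 3) = 0.388 × 1.014 × 1.489 = 0.5858
  σ(Item 2,Item 3) = 0.157 × 1.350 × 1.489 = 0.3156
σ²_T = Σσ²ᵢ + 2·Σσ_ij = 5.0678 + 2 × 1.6146 = 8.2970
α = (3/2)·(1 − 5.0678/8.2970) = 0.58

α = 0.58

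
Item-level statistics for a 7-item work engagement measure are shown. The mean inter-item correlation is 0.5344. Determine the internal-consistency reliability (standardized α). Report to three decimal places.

Standardized α = k·r̄ / (1 + (k−1)·r̄) = 7 × 0.5344 / (1 + 6 × 0.5344)
  = 3.7408 / 4.2064 = 0.889

α = 0.889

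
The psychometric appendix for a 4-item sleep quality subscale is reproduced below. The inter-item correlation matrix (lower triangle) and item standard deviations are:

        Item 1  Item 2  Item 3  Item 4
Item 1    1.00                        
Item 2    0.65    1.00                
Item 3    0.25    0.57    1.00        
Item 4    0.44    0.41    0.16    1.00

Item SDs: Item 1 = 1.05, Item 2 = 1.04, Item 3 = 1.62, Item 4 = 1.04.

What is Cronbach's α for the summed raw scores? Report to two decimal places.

Σσ²ᵢ = 1.05² + 1.04² + 1.62² + 1.04² = 5.8901
Covariances σ_ij = r_ij · s_i · s_j:
  σ(Item 1,Item 2) = 0.65 × 1.05 × 1.04 = 0.7098
  σ(Item 1,Item 3) = 0.25 × 1.05 × 1.62 = 0.4253
  σ(Item 1,Item 4) = 0.44 × 1.05 × 1.04 = 0.4805
  σ(Item 2,Item 3) = 0.57 × 1.04 × 1.62 = 0.9603
  σ(Item 2,Item 4) = 0.41 × 1.04 × 1.04 = 0.4435
  σ(Item 3,Item 4) = 0.16 × 1.62 × 1.04 = 0.2696
σ²_T = Σσ²ᵢ + 2·Σσ_ij = 5.8901 + 2 × 3.2890 = 12.4681
α = (4/3)·(1 − 5.8901/12.4681) = 0.70

Cronbach's α = 0.70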